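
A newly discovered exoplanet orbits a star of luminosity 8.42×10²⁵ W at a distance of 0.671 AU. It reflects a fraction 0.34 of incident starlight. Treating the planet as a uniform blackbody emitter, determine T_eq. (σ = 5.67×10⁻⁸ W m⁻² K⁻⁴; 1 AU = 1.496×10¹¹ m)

d = 0.671 AU = 1.00×10¹¹ m.
Flux: S = L/(4πd²) = 8.42×10²⁵/(4π×(1.00×10¹¹)²) = 665 W m⁻².
Energy balance: absorbed = emitted ⇒ πR²·S(1−A) = 4πR²·σT_eq⁴, so T_eq⁴ = S(1−A)/(4σ).
T_eq = [665 × 0.66 / (4 × 5.67×10⁻⁸)]^(1/4) = (1.94×10⁹)^(1/4) = 210 K.

T_eq ≈ 210 K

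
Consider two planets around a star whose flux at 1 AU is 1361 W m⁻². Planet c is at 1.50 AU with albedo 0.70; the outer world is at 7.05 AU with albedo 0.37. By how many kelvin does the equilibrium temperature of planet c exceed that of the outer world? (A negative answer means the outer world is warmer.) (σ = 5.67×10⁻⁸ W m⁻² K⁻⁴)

T_eq = [S₀(1−A)/(4σd²)]^(1/4), so T ∝ (1−A)^(1/4) / √d.
T₁ = [1361×0.30/(4×5.67×10⁻⁸×1.50²)]^(1/4) = 168.19 K.
T₂ = [1361×0.63/(4×5.67×10⁻⁸×7.05²)]^(1/4) = 93.39 K.

ΔT ≈ 74.8 K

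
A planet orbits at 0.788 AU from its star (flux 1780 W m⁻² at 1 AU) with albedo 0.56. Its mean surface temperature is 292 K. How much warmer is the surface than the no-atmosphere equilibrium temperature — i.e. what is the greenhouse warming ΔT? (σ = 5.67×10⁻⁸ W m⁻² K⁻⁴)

S = 1780/0.788² = 2867 W m⁻².
T_eq = [S(1−A)/(4σ)]^(1/4) = [2867×0.44/(4×5.67×10⁻⁸)]^(1/4) = 273.1 K.
ΔT = T_surf − T_eq = 292 − 273.1.

ΔT ≈ 18.9 K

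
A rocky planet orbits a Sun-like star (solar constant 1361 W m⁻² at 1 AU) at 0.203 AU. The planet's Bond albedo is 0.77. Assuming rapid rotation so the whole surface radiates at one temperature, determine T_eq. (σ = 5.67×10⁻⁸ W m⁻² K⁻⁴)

T_eq ≈ 428 K

Flux at 0.203 AU: S = 1361/0.203² = 3.30×10⁴ W m⁻².
Energy balance: absorbed = emitted ⇒ πR²·S(1−A) = 4πR²·σT_eq⁴, so T_eq⁴ = S(1−A)/(4σ).
T_eq = [3.30×10⁴ × 0.23 / (4 × 5.67×10⁻⁸)]^(1/4) = (3.35×10¹⁰)^(1/4) = 428 K.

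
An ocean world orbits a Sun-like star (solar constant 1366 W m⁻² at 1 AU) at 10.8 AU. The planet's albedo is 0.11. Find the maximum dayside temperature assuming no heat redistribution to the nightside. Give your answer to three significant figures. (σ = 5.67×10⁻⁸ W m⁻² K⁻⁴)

T_ss ≈ 116 K

Flux at 10.8 AU: S = 1366/10.8² = 11.7 W m⁻².
With no redistribution each surface element balances locally: S(1−A) = σT⁴.
T = [11.7 × 0.89 / 5.67×10⁻⁸]^(1/4) = (1.84×10⁸)^(1/4) = 116 K.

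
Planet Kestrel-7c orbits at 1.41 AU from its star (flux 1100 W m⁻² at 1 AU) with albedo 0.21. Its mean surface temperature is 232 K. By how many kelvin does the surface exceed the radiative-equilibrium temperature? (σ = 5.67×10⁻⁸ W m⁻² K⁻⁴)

ΔT ≈ 22.5 K

S = 1100/1.41² = 553.3 W m⁻².
T_eq = [S(1−A)/(4σ)]^(1/4) = [553.3×0.79/(4×5.67×10⁻⁸)]^(1/4) = 209.5 K.
ΔT = T_surf − T_eq = 232 − 209.5.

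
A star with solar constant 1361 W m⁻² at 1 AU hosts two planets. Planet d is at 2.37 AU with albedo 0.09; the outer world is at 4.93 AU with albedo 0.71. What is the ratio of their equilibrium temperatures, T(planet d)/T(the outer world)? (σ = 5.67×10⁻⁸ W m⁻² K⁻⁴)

T_eq = [S₀(1−A)/(4σd²)]^(1/4), so T ∝ (1−A)^(1/4) / √d.
T₁ = [1361×0.91/(4×5.67×10⁻⁸×2.37²)]^(1/4) = 176.58 K.
T₂ = [1361×0.29/(4×5.67×10⁻⁸×4.93²)]^(1/4) = 91.99 K.

T₁/T₂ ≈ 1.920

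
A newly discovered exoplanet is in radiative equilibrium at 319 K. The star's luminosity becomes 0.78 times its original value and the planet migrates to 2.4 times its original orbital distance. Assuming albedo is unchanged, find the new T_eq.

T_eq ∝ L^(1/4) · d^(−1/2).
T′ = 319 × 0.78^(1/4) / 2.4^(1/2) = 194 K.

T_eq ≈ 194 K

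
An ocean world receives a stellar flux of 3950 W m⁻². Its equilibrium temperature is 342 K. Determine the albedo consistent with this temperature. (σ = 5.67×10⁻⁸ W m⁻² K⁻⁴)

From T_eq⁴ = S(1−A)/(4σ): 1−A = 4σT_eq⁴/S.
1−A = 4 × 5.67×10⁻⁸ × (342)⁴ / 3950 = 0.786.

A ≈ 0.21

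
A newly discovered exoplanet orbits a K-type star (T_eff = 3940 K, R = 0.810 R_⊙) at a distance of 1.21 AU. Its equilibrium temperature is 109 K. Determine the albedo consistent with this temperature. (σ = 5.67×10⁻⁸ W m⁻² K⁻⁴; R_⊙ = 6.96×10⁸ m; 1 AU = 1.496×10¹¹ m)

A ≈ 0.76

R_⋆ = 0.810 × 6.96×10⁸ = 5.64×10⁸ m.
d = 1.21 AU = 1.81×10¹¹ m.
L = 4πR_⋆²σT_⋆⁴ = 4π(5.64×10⁸)² × 5.67×10⁻⁸ × (3940)⁴ = 5.46×10²⁵ W.
S = L/(4πd²) = 133 W m⁻².
From T_eq⁴ = S(1−A)/(4σ): 1−A = 4σT_eq⁴/S.
1−A = 4 × 5.67×10⁻⁸ × (109)⁴ / 133 = 0.242.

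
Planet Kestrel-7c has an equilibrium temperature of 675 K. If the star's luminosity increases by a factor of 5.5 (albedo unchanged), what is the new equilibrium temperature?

T_eq ∝ L^(1/4) · d^(−1/2).
T′ = 675 × 5.5^(1/4) = 1030 K.

T_eq ≈ 1030 K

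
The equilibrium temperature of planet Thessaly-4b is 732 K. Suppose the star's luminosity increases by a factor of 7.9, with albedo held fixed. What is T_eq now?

T_eq ≈ 1230 K

T_eq ∝ L^(1/4) · d^(−1/2).
T′ = 732 × 7.9^(1/4) = 1230 K.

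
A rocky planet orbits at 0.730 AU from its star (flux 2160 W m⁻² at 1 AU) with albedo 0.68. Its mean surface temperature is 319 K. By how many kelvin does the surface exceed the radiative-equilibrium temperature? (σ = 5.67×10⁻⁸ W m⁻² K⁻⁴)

ΔT ≈ 44.0 K

S = 2160/0.730² = 4053 W m⁻².
T_eq = [S(1−A)/(4σ)]^(1/4) = [4053×0.32/(4×5.67×10⁻⁸)]^(1/4) = 275.0 K.
ΔT = T_surf − T_eq = 319 − 275.0.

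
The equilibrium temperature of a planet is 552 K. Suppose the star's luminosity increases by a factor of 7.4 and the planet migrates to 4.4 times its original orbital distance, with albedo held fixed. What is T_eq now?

T_eq ≈ 434 K

T_eq ∝ L^(1/4) · d^(−1/2).
T′ = 552 × 7.4^(1/4) / 4.4^(1/2) = 434 K.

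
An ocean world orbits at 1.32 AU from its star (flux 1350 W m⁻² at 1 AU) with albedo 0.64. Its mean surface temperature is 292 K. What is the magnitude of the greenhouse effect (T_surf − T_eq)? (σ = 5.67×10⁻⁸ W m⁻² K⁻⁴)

S = 1350/1.32² = 774.8 W m⁻².
T_eq = [S(1−A)/(4σ)]^(1/4) = [774.8×0.36/(4×5.67×10⁻⁸)]^(1/4) = 187.3 K.
ΔT = T_surf − T_eq = 292 − 187.3.

ΔT ≈ 104.7 K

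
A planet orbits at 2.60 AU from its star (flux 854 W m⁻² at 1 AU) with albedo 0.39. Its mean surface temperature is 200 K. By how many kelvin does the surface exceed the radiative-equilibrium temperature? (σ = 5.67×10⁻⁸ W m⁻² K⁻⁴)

S = 854/2.60² = 126.3 W m⁻².
T_eq = [S(1−A)/(4σ)]^(1/4) = [126.3×0.61/(4×5.67×10⁻⁸)]^(1/4) = 135.8 K.
ΔT = T_surf − T_eq = 200 − 135.8.

ΔT ≈ 64.2 K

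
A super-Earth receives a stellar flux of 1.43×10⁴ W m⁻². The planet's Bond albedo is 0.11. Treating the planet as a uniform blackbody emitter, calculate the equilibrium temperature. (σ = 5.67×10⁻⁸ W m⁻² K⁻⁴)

Energy balance: absorbed = emitted ⇒ πR²·S(1−A) = 4πR²·σT_eq⁴, so T_eq⁴ = S(1−A)/(4σ).
T_eq = [1.43×10⁴ × 0.89 / (4 × 5.67×10⁻⁸)]^(1/4) = (5.61×10¹⁰)^(1/4) = 487 K.

T_eq ≈ 487 K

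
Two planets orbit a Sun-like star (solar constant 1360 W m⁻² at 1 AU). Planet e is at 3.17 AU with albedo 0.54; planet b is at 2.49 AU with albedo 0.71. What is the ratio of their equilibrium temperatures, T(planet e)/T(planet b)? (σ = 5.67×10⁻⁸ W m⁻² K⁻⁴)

T₁/T₂ ≈ 0.995

T_eq = [S₀(1−A)/(4σd²)]^(1/4), so T ∝ (1−A)^(1/4) / √d.
T₁ = [1360×0.46/(4×5.67×10⁻⁸×3.17²)]^(1/4) = 128.72 K.
T₂ = [1360×0.29/(4×5.67×10⁻⁸×2.49²)]^(1/4) = 129.41 K.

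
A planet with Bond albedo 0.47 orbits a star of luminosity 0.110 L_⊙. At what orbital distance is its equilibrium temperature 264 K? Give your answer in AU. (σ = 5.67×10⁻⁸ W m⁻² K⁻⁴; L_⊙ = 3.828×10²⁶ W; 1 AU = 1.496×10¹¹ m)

d ≈ 0.268 AU

L = 0.110 × 3.828×10²⁶ = 4.21×10²⁵ W.
From T_eq⁴ = L(1−A)/(16πσd²): d = √[L(1−A)/(16πσT_eq⁴)].
d = √[4.21×10²⁵ × 0.53 / (16π × 5.67×10⁻⁸ × (264)⁴)] = 4.02×10¹⁰ m = 0.268 AU.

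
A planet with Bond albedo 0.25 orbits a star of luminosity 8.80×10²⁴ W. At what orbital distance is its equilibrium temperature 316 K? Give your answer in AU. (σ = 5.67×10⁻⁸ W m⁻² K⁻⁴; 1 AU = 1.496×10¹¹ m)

From T_eq⁴ = L(1−A)/(16πσd²): d = √[L(1−A)/(16πσT_eq⁴)].
d = √[8.80×10²⁴ × 0.75 / (16π × 5.67×10⁻⁸ × (316)⁴)] = 1.52×10¹⁰ m = 0.102 AU.

d ≈ 0.102 AU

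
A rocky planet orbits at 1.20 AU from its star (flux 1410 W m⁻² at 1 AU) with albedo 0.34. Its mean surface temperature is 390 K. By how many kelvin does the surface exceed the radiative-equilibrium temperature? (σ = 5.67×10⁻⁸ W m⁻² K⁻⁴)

S = 1410/1.20² = 979.2 W m⁻².
T_eq = [S(1−A)/(4σ)]^(1/4) = [979.2×0.66/(4×5.67×10⁻⁸)]^(1/4) = 231.0 K.
ΔT = T_surf − T_eq = 390 − 231.0.

ΔT ≈ 159.0 K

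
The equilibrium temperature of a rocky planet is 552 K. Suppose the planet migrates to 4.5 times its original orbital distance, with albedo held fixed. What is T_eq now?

T_eq ∝ L^(1/4) · d^(−1/2).
T′ = 552 / 4.5^(1/2) = 260 K.

T_eq ≈ 260 K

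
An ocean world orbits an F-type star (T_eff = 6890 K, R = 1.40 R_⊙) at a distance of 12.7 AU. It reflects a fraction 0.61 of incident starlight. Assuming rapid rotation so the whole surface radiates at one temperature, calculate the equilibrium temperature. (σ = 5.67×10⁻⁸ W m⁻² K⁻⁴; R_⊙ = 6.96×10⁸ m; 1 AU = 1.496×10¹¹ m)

R_⋆ = 1.40 × 6.96×10⁸ = 9.74×10⁸ m.
d = 12.7 AU = 1.90×10¹² m.
L = 4πR_⋆²σT_⋆⁴ = 4π(9.74×10⁸)² × 5.67×10⁻⁸ × (6890)⁴ = 1.52×10²⁷ W.
S = L/(4πd²) = 33.6 W m⁻².
Energy balance: absorbed = emitted ⇒ πR²·S(1−A) = 4πR²·σT_eq⁴, so T_eq⁴ = S(1−A)/(4σ).
T_eq = [33.6 × 0.39 / (4 × 5.67×10⁻⁸)]^(1/4) = (5.78×10⁷)^(1/4) = 87.2 K.

T_eq ≈ 87.2 K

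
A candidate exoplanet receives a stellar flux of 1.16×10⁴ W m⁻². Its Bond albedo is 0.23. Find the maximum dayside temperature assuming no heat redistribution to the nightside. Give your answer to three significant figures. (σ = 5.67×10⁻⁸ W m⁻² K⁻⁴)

T_ss ≈ 630 K

With no redistribution each surface element balances locally: S(1−A) = σT⁴.
T = [1.16×10⁴ × 0.77 / 5.67×10⁻⁸]^(1/4) = (1.58×10¹¹)^(1/4) = 630 K.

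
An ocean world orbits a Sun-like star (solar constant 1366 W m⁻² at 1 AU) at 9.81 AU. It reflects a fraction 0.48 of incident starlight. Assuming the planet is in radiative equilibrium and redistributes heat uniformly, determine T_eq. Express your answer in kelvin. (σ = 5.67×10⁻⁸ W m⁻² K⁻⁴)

T_eq ≈ 75.5 K

Flux at 9.81 AU: S = 1366/9.81² = 14.2 W m⁻².
Energy balance: absorbed = emitted ⇒ πR²·S(1−A) = 4πR²·σT_eq⁴, so T_eq⁴ = S(1−A)/(4σ).
T_eq = [14.2 × 0.52 / (4 × 5.67×10⁻⁸)]^(1/4) = (3.25×10⁷)^(1/4) = 75.5 K.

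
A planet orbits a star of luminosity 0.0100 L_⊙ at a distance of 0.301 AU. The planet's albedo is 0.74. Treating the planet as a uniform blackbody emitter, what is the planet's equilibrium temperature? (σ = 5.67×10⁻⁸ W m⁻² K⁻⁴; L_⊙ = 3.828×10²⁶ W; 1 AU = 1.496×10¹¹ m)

T_eq ≈ 115 K

d = 0.301 AU = 4.50×10¹⁰ m.
L = 0.0100 × 3.828×10²⁶ = 3.83×10²⁴ W.
Flux: S = L/(4πd²) = 3.83×10²⁴/(4π×(4.50×10¹⁰)²) = 150 W m⁻².
Energy balance: absorbed = emitted ⇒ πR²·S(1−A) = 4πR²·σT_eq⁴, so T_eq⁴ = S(1−A)/(4σ).
T_eq = [150 × 0.26 / (4 × 5.67×10⁻⁸)]^(1/4) = (1.72×10⁸)^(1/4) = 115 K.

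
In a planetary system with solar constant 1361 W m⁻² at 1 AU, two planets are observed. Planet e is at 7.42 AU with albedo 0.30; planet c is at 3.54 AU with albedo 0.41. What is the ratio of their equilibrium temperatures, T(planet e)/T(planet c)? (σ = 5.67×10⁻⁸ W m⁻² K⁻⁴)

T₁/T₂ ≈ 0.721

T_eq = [S₀(1−A)/(4σd²)]^(1/4), so T ∝ (1−A)^(1/4) / √d.
T₁ = [1361×0.70/(4×5.67×10⁻⁸×7.42²)]^(1/4) = 93.46 K.
T₂ = [1361×0.59/(4×5.67×10⁻⁸×3.54²)]^(1/4) = 129.65 K.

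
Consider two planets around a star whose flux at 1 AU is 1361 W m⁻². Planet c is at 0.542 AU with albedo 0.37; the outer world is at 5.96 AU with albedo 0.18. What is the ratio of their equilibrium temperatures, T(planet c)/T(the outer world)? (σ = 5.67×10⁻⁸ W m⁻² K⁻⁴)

T_eq = [S₀(1−A)/(4σd²)]^(1/4), so T ∝ (1−A)^(1/4) / √d.
T₁ = [1361×0.63/(4×5.67×10⁻⁸×0.542²)]^(1/4) = 336.81 K.
T₂ = [1361×0.82/(4×5.67×10⁻⁸×5.96²)]^(1/4) = 108.49 K.

T₁/T₂ ≈ 3.105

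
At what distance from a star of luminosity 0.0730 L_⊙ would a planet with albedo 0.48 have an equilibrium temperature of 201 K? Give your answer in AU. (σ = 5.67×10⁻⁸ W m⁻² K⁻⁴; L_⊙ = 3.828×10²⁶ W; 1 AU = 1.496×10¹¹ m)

L = 0.0730 × 3.828×10²⁶ = 2.79×10²⁵ W.
From T_eq⁴ = L(1−A)/(16πσd²): d = √[L(1−A)/(16πσT_eq⁴)].
d = √[2.79×10²⁵ × 0.52 / (16π × 5.67×10⁻⁸ × (201)⁴)] = 5.59×10¹⁰ m = 0.374 AU.

d ≈ 0.374 AU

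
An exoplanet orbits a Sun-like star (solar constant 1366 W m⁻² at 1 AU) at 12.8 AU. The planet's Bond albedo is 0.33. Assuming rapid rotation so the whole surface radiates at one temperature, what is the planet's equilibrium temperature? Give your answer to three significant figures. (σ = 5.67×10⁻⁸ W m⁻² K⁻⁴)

Flux at 12.8 AU: S = 1366/12.8² = 8.34 W m⁻².
Energy balance: absorbed = emitted ⇒ πR²·S(1−A) = 4πR²·σT_eq⁴, so T_eq⁴ = S(1−A)/(4σ).
T_eq = [8.34 × 0.67 / (4 × 5.67×10⁻⁸)]^(1/4) = (2.46×10⁷)^(1/4) = 70.4 K.

T_eq ≈ 70.4 K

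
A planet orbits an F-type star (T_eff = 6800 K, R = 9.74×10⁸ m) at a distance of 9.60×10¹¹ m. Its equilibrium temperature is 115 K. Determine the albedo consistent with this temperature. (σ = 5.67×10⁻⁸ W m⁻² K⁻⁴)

L = 4πR_⋆²σT_⋆⁴ = 4π(9.74×10⁸)² × 5.67×10⁻⁸ × (6800)⁴ = 1.45×10²⁷ W.
S = L/(4πd²) = 125 W m⁻².
From T_eq⁴ = S(1−A)/(4σ): 1−A = 4σT_eq⁴/S.
1−A = 4 × 5.67×10⁻⁸ × (115)⁴ / 125 = 0.318.

A ≈ 0.68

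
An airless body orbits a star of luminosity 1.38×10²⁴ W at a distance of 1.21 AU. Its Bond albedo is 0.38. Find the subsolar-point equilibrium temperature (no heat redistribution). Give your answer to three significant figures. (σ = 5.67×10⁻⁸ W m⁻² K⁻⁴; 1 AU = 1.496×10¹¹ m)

d = 1.21 AU = 1.81×10¹¹ m.
Flux: S = L/(4πd²) = 1.38×10²⁴/(4π×(1.81×10¹¹)²) = 3.35 W m⁻².
At the subsolar point the surface absorbs S(1−A) and emits σT⁴ per unit area — no factor of 4, since only the local patch is in balance.
T = [3.35 × 0.62 / 5.67×10⁻⁸]^(1/4) = (3.66×10⁷)^(1/4) = 77.8 K.

T_ss ≈ 77.8 K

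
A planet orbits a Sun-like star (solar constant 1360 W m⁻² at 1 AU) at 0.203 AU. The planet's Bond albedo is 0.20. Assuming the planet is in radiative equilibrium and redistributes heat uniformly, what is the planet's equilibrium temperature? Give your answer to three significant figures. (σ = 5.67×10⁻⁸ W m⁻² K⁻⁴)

T_eq ≈ 584 K

Flux at 0.203 AU: S = 1360/0.203² = 3.30×10⁴ W m⁻².
Energy balance: absorbed = emitted ⇒ πR²·S(1−A) = 4πR²·σT_eq⁴, so T_eq⁴ = S(1−A)/(4σ).
T_eq = [3.30×10⁴ × 0.80 / (4 × 5.67×10⁻⁸)]^(1/4) = (1.16×10¹¹)^(1/4) = 584 K.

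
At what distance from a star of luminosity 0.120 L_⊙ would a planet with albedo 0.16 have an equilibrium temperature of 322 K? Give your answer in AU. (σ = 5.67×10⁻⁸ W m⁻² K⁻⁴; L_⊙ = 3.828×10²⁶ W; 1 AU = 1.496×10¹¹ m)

d ≈ 0.237 AU

L = 0.120 × 3.828×10²⁶ = 4.59×10²⁵ W.
From T_eq⁴ = L(1−A)/(16πσd²): d = √[L(1−A)/(16πσT_eq⁴)].
d = √[4.59×10²⁵ × 0.84 / (16π × 5.67×10⁻⁸ × (322)⁴)] = 3.55×10¹⁰ m = 0.237 AU.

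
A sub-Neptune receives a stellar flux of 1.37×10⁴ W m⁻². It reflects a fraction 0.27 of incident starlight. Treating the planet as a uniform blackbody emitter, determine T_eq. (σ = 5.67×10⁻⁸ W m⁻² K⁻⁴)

Energy balance: absorbed = emitted ⇒ πR²·S(1−A) = 4πR²·σT_eq⁴, so T_eq⁴ = S(1−A)/(4σ).
T_eq = [1.37×10⁴ × 0.73 / (4 × 5.67×10⁻⁸)]^(1/4) = (4.41×10¹⁰)^(1/4) = 458 K.

T_eq ≈ 458 K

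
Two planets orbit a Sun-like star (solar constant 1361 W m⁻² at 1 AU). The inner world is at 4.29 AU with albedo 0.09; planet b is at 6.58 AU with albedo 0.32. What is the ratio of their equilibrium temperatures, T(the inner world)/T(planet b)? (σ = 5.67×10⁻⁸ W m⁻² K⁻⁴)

T_eq = [S₀(1−A)/(4σd²)]^(1/4), so T ∝ (1−A)^(1/4) / √d.
T₁ = [1361×0.91/(4×5.67×10⁻⁸×4.29²)]^(1/4) = 131.25 K.
T₂ = [1361×0.68/(4×5.67×10⁻⁸×6.58²)]^(1/4) = 98.53 K.

T₁/T₂ ≈ 1.332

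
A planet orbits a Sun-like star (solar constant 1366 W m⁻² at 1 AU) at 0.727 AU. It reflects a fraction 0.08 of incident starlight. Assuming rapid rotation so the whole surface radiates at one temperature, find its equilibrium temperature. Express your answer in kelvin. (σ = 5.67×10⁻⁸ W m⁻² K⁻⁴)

T_eq ≈ 320 K

Flux at 0.727 AU: S = 1366/0.727² = 2580 W m⁻².
Energy balance: absorbed = emitted ⇒ πR²·S(1−A) = 4πR²·σT_eq⁴, so T_eq⁴ = S(1−A)/(4σ).
T_eq = [2580 × 0.92 / (4 × 5.67×10⁻⁸)]^(1/4) = (1.05×10¹⁰)^(1/4) = 320 K.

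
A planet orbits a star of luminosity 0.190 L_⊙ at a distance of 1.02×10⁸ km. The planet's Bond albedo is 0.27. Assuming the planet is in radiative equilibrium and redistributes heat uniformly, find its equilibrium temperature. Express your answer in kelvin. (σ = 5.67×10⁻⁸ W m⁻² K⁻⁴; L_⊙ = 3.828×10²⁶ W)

d = 1.02×10⁸ km = 1.02×10¹¹ m.
L = 0.190 × 3.828×10²⁶ = 7.27×10²⁵ W.
Flux: S = L/(4πd²) = 7.27×10²⁵/(4π×(1.02×10¹¹)²) = 556 W m⁻².
Energy balance: absorbed = emitted ⇒ πR²·S(1−A) = 4πR²·σT_eq⁴, so T_eq⁴ = S(1−A)/(4σ).
T_eq = [556 × 0.73 / (4 × 5.67×10⁻⁸)]^(1/4) = (1.79×10⁹)^(1/4) = 206 K.

T_eq ≈ 206 K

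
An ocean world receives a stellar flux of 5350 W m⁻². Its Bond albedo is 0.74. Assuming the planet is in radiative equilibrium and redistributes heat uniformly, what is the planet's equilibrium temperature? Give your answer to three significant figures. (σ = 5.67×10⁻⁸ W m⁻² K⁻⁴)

Energy balance: absorbed = emitted ⇒ πR²·S(1−A) = 4πR²·σT_eq⁴, so T_eq⁴ = S(1−A)/(4σ).
T_eq = [5350 × 0.26 / (4 × 5.67×10⁻⁸)]^(1/4) = (6.13×10⁹)^(1/4) = 280 K.

T_eq ≈ 280 K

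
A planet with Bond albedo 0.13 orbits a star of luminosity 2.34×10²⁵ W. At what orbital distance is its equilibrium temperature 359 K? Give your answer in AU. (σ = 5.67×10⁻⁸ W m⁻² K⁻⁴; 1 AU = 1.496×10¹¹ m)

From T_eq⁴ = L(1−A)/(16πσd²): d = √[L(1−A)/(16πσT_eq⁴)].
d = √[2.34×10²⁵ × 0.87 / (16π × 5.67×10⁻⁸ × (359)⁴)] = 2.07×10¹⁰ m = 0.139 AU.

d ≈ 0.139 AU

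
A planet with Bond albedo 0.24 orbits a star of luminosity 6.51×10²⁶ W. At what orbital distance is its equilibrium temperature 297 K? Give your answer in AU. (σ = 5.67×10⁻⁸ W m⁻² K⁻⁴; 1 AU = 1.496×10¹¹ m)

d ≈ 0.998 AU

From T_eq⁴ = L(1−A)/(16πσd²): d = √[L(1−A)/(16πσT_eq⁴)].
d = √[6.51×10²⁶ × 0.76 / (16π × 5.67×10⁻⁸ × (297)⁴)] = 1.49×10¹¹ m = 0.998 AU.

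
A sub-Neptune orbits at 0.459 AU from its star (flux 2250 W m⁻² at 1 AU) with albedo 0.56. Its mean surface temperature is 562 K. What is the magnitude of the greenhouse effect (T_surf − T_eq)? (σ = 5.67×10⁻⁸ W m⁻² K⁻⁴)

ΔT ≈ 182.6 K

S = 2250/0.459² = 1.068×10⁴ W m⁻².
T_eq = [S(1−A)/(4σ)]^(1/4) = [1.068×10⁴×0.44/(4×5.67×10⁻⁸)]^(1/4) = 379.4 K.
ΔT = T_surf − T_eq = 562 − 379.4.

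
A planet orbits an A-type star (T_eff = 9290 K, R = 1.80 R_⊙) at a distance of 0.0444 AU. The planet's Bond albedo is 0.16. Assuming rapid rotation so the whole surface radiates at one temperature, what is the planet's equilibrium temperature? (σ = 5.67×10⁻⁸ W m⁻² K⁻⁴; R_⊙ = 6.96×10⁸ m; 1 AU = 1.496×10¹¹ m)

T_eq ≈ 2730 K

R_⋆ = 1.80 × 6.96×10⁸ = 1.25×10⁹ m.
d = 0.0444 AU = 6.64×10⁹ m.
L = 4πR_⋆²σT_⋆⁴ = 4π(1.25×10⁹)² × 5.67×10⁻⁸ × (9290)⁴ = 8.33×10²⁷ W.
S = L/(4πd²) = 1.50×10⁷ W m⁻².
Energy balance: absorbed = emitted ⇒ πR²·S(1−A) = 4πR²·σT_eq⁴, so T_eq⁴ = S(1−A)/(4σ).
T_eq = [1.50×10⁷ × 0.84 / (4 × 5.67×10⁻⁸)]^(1/4) = (5.56×10¹³)^(1/4) = 2730 K.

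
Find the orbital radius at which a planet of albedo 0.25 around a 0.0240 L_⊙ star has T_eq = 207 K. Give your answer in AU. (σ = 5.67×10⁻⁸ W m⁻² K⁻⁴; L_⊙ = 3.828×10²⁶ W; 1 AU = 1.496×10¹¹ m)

d ≈ 0.243 AU

L = 0.0240 × 3.828×10²⁶ = 9.19×10²⁴ W.
From T_eq⁴ = L(1−A)/(16πσd²): d = √[L(1−A)/(16πσT_eq⁴)].
d = √[9.19×10²⁴ × 0.75 / (16π × 5.67×10⁻⁸ × (207)⁴)] = 3.63×10¹⁰ m = 0.243 AU.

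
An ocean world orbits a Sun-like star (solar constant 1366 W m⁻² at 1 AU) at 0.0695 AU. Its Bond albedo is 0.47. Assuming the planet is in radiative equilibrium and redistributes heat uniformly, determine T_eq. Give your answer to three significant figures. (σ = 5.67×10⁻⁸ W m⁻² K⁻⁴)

Flux at 0.0695 AU: S = 1366/0.0695² = 2.83×10⁵ W m⁻².
Energy balance: absorbed = emitted ⇒ πR²·S(1−A) = 4πR²·σT_eq⁴, so T_eq⁴ = S(1−A)/(4σ).
T_eq = [2.83×10⁵ × 0.53 / (4 × 5.67×10⁻⁸)]^(1/4) = (6.61×10¹¹)^(1/4) = 902 K.

T_eq ≈ 902 K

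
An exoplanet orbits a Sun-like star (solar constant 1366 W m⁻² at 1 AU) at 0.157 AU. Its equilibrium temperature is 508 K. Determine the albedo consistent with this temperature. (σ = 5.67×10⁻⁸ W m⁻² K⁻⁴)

A ≈ 0.73

Flux at 0.157 AU: S = 1366/0.157² = 5.54×10⁴ W m⁻².
From T_eq⁴ = S(1−A)/(4σ): 1−A = 4σT_eq⁴/S.
1−A = 4 × 5.67×10⁻⁸ × (508)⁴ / 5.54×10⁴ = 0.273.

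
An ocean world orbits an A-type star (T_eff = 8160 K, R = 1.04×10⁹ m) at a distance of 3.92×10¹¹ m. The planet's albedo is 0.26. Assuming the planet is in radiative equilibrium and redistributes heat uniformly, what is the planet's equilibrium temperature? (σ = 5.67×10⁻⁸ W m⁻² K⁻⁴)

T_eq ≈ 276 K

L = 4πR_⋆²σT_⋆⁴ = 4π(1.04×10⁹)² × 5.67×10⁻⁸ × (8160)⁴ = 3.42×10²⁷ W.
S = L/(4πd²) = 1770 W m⁻².
Energy balance: absorbed = emitted ⇒ πR²·S(1−A) = 4πR²·σT_eq⁴, so T_eq⁴ = S(1−A)/(4σ).
T_eq = [1770 × 0.74 / (4 × 5.67×10⁻⁸)]^(1/4) = (5.77×10⁹)^(1/4) = 276 K.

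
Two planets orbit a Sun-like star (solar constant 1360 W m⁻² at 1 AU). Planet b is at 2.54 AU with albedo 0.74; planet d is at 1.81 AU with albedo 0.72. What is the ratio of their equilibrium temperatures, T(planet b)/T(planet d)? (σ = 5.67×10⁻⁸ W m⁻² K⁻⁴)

T_eq = [S₀(1−A)/(4σd²)]^(1/4), so T ∝ (1−A)^(1/4) / √d.
T₁ = [1360×0.26/(4×5.67×10⁻⁸×2.54²)]^(1/4) = 124.68 K.
T₂ = [1360×0.28/(4×5.67×10⁻⁸×1.81²)]^(1/4) = 150.46 K.

T₁/T₂ ≈ 0.829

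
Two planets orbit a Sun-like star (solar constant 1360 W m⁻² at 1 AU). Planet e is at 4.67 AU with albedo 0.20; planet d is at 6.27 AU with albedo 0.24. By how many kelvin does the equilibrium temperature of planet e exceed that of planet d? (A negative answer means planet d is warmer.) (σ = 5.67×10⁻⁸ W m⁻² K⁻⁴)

ΔT ≈ 18.0 K

T_eq = [S₀(1−A)/(4σd²)]^(1/4), so T ∝ (1−A)^(1/4) / √d.
T₁ = [1360×0.80/(4×5.67×10⁻⁸×4.67²)]^(1/4) = 121.78 K.
T₂ = [1360×0.76/(4×5.67×10⁻⁸×6.27²)]^(1/4) = 103.76 K.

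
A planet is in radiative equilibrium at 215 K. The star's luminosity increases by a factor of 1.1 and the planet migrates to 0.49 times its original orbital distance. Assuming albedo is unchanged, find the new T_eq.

T_eq ≈ 315 K

T_eq ∝ L^(1/4) · d^(−1/2).
T′ = 215 × 1.1^(1/4) / 0.49^(1/2) = 315 K.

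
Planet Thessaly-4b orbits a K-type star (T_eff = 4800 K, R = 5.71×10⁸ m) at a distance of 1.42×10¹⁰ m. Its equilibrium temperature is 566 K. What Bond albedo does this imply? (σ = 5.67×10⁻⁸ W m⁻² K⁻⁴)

L = 4πR_⋆²σT_⋆⁴ = 4π(5.71×10⁸)² × 5.67×10⁻⁸ × (4800)⁴ = 1.23×10²⁶ W.
S = L/(4πd²) = 4.87×10⁴ W m⁻².
From T_eq⁴ = S(1−A)/(4σ): 1−A = 4σT_eq⁴/S.
1−A = 4 × 5.67×10⁻⁸ × (566)⁴ / 4.87×10⁴ = 0.478.

A ≈ 0.52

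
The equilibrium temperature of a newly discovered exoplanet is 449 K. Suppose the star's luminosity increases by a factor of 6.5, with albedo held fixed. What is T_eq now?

T_eq ≈ 717 K

T_eq ∝ L^(1/4) · d^(−1/2).
T′ = 449 × 6.5^(1/4) = 717 K.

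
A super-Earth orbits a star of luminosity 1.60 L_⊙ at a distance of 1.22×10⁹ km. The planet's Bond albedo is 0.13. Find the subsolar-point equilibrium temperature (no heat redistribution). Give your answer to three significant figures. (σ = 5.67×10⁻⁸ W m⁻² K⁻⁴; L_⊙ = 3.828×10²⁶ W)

T_ss ≈ 150 K

d = 1.22×10⁹ km = 1.22×10¹² m.
L = 1.60 × 3.828×10²⁶ = 6.12×10²⁶ W.
Flux: S = L/(4πd²) = 6.12×10²⁶/(4π×(1.22×10¹²)²) = 32.7 W m⁻².
At the subsolar point the surface absorbs S(1−A) and emits σT⁴ per unit area — no factor of 4, since only the local patch is in balance.
T = [32.7 × 0.87 / 5.67×10⁻⁸]^(1/4) = (5.02×10⁸)^(1/4) = 150 K.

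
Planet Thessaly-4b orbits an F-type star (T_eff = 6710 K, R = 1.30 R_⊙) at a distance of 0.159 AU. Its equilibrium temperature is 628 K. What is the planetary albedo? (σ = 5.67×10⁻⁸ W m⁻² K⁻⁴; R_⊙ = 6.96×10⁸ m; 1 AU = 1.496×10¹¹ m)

R_⋆ = 1.30 × 6.96×10⁸ = 9.05×10⁸ m.
d = 0.159 AU = 2.38×10¹⁰ m.
L = 4πR_⋆²σT_⋆⁴ = 4π(9.05×10⁸)² × 5.67×10⁻⁸ × (6710)⁴ = 1.18×10²⁷ W.
S = L/(4πd²) = 1.66×10⁵ W m⁻².
From T_eq⁴ = S(1−A)/(4σ): 1−A = 4σT_eq⁴/S.
1−A = 4 × 5.67×10⁻⁸ × (628)⁴ / 1.66×10⁵ = 0.212.

A ≈ 0.79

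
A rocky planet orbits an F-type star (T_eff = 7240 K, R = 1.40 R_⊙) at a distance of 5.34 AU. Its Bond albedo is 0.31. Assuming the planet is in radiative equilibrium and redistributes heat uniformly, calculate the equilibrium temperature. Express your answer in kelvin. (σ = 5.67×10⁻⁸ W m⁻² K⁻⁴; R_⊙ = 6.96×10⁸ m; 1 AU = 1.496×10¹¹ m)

T_eq ≈ 163 K

R_⋆ = 1.40 × 6.96×10⁸ = 9.74×10⁸ m.
d = 5.34 AU = 7.99×10¹¹ m.
L = 4πR_⋆²σT_⋆⁴ = 4π(9.74×10⁸)² × 5.67×10⁻⁸ × (7240)⁴ = 1.86×10²⁷ W.
S = L/(4πd²) = 232 W m⁻².
Energy balance: absorbed = emitted ⇒ πR²·S(1−A) = 4πR²·σT_eq⁴, so T_eq⁴ = S(1−A)/(4σ).
T_eq = [232 × 0.69 / (4 × 5.67×10⁻⁸)]^(1/4) = (7.05×10⁸)^(1/4) = 163 K.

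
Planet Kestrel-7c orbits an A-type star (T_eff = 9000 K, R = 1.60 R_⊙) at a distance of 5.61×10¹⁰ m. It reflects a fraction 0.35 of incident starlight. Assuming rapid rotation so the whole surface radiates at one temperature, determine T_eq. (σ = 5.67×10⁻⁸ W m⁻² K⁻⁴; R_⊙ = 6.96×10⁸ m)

R_⋆ = 1.60 × 6.96×10⁸ = 1.11×10⁹ m.
L = 4πR_⋆²σT_⋆⁴ = 4π(1.11×10⁹)² × 5.67×10⁻⁸ × (9000)⁴ = 5.80×10²⁷ W.
S = L/(4πd²) = 1.47×10⁵ W m⁻².
Energy balance: absorbed = emitted ⇒ πR²·S(1−A) = 4πR²·σT_eq⁴, so T_eq⁴ = S(1−A)/(4σ).
T_eq = [1.47×10⁵ × 0.65 / (4 × 5.67×10⁻⁸)]^(1/4) = (4.20×10¹¹)^(1/4) = 805 K.

T_eq ≈ 805 K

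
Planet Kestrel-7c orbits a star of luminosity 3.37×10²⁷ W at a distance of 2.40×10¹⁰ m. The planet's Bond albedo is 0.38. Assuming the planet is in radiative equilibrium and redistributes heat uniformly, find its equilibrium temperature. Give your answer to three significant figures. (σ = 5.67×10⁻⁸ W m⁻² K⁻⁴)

Flux: S = L/(4πd²) = 3.37×10²⁷/(4π×(2.40×10¹⁰)²) = 4.66×10⁵ W m⁻².
Energy balance: absorbed = emitted ⇒ πR²·S(1−A) = 4πR²·σT_eq⁴, so T_eq⁴ = S(1−A)/(4σ).
T_eq = [4.66×10⁵ × 0.62 / (4 × 5.67×10⁻⁸)]^(1/4) = (1.27×10¹²)^(1/4) = 1060 K.

T_eq ≈ 1060 K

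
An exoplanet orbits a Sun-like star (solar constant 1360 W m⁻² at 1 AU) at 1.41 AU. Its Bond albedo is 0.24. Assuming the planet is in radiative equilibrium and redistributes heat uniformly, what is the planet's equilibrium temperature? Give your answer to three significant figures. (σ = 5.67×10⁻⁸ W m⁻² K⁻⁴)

T_eq ≈ 219 K

Flux at 1.41 AU: S = 1360/1.41² = 684 W m⁻².
Energy balance: absorbed = emitted ⇒ πR²·S(1−A) = 4πR²·σT_eq⁴, so T_eq⁴ = S(1−A)/(4σ).
T_eq = [684 × 0.76 / (4 × 5.67×10⁻⁸)]^(1/4) = (2.29×10⁹)^(1/4) = 219 K.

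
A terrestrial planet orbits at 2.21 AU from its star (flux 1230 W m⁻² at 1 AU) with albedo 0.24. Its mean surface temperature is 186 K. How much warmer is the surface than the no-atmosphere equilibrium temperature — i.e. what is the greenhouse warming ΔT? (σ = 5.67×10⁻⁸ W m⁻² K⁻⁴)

ΔT ≈ 15.6 K

S = 1230/2.21² = 251.8 W m⁻².
T_eq = [S(1−A)/(4σ)]^(1/4) = [251.8×0.76/(4×5.67×10⁻⁸)]^(1/4) = 170.4 K.
ΔT = T_surf − T_eq = 186 − 170.4.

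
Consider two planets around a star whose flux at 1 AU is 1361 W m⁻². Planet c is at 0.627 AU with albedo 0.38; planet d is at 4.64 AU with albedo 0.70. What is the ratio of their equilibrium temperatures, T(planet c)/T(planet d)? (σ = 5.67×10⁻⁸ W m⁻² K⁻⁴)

T_eq = [S₀(1−A)/(4σd²)]^(1/4), so T ∝ (1−A)^(1/4) / √d.
T₁ = [1361×0.62/(4×5.67×10⁻⁸×0.627²)]^(1/4) = 311.90 K.
T₂ = [1361×0.30/(4×5.67×10⁻⁸×4.64²)]^(1/4) = 95.63 K.

T₁/T₂ ≈ 3.262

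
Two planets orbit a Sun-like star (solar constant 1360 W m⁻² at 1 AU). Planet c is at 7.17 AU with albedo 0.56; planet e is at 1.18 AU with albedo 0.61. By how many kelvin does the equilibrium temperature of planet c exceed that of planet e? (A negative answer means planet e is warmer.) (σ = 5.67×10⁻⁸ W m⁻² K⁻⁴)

T_eq = [S₀(1−A)/(4σd²)]^(1/4), so T ∝ (1−A)^(1/4) / √d.
T₁ = [1360×0.44/(4×5.67×10⁻⁸×7.17²)]^(1/4) = 84.64 K.
T₂ = [1360×0.39/(4×5.67×10⁻⁸×1.18²)]^(1/4) = 202.44 K.

ΔT ≈ -117.8 K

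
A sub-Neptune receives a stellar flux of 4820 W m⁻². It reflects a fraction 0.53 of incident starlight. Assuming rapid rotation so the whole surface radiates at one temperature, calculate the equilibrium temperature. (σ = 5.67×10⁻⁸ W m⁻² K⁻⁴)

T_eq ≈ 316 K

Energy balance: absorbed = emitted ⇒ πR²·S(1−A) = 4πR²·σT_eq⁴, so T_eq⁴ = S(1−A)/(4σ).
T_eq = [4820 × 0.47 / (4 × 5.67×10⁻⁸)]^(1/4) = (9.99×10⁹)^(1/4) = 316 K.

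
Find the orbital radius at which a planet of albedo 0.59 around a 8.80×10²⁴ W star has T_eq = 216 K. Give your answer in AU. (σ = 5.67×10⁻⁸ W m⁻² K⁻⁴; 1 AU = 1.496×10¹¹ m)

d ≈ 0.161 AU

From T_eq⁴ = L(1−A)/(16πσd²): d = √[L(1−A)/(16πσT_eq⁴)].
d = √[8.80×10²⁴ × 0.41 / (16π × 5.67×10⁻⁸ × (216)⁴)] = 2.41×10¹⁰ m = 0.161 AU.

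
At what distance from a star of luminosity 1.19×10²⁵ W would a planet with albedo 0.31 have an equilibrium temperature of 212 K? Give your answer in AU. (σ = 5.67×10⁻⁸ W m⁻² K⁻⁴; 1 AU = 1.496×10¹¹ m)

From T_eq⁴ = L(1−A)/(16πσd²): d = √[L(1−A)/(16πσT_eq⁴)].
d = √[1.19×10²⁵ × 0.69 / (16π × 5.67×10⁻⁸ × (212)⁴)] = 3.78×10¹⁰ m = 0.252 AU.

d ≈ 0.252 AU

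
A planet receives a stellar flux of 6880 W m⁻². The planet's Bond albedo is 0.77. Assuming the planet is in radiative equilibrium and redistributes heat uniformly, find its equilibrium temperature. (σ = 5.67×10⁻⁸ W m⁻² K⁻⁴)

T_eq ≈ 289 K

Energy balance: absorbed = emitted ⇒ πR²·S(1−A) = 4πR²·σT_eq⁴, so T_eq⁴ = S(1−A)/(4σ).
T_eq = [6880 × 0.23 / (4 × 5.67×10⁻⁸)]^(1/4) = (6.98×10⁹)^(1/4) = 289 K.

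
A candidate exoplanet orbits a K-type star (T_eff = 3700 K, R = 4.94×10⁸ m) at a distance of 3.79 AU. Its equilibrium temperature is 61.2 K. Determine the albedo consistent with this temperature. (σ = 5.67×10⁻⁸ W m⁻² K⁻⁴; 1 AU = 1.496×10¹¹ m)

A ≈ 0.61

d = 3.79 AU = 5.67×10¹¹ m.
L = 4πR_⋆²σT_⋆⁴ = 4π(4.94×10⁸)² × 5.67×10⁻⁸ × (3700)⁴ = 3.26×10²⁵ W.
S = L/(4πd²) = 8.07 W m⁻².
From T_eq⁴ = S(1−A)/(4σ): 1−A = 4σT_eq⁴/S.
1−A = 4 × 5.67×10⁻⁸ × (61.2)⁴ / 8.07 = 0.394.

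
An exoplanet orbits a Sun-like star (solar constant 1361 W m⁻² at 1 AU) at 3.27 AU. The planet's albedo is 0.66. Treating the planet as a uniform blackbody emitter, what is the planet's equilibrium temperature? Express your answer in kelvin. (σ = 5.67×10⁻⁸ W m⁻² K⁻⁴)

T_eq ≈ 118 K

Flux at 3.27 AU: S = 1361/3.27² = 127 W m⁻².
Energy balance: absorbed = emitted ⇒ πR²·S(1−A) = 4πR²·σT_eq⁴, so T_eq⁴ = S(1−A)/(4σ).
T_eq = [127 × 0.34 / (4 × 5.67×10⁻⁸)]^(1/4) = (1.91×10⁸)^(1/4) = 118 K.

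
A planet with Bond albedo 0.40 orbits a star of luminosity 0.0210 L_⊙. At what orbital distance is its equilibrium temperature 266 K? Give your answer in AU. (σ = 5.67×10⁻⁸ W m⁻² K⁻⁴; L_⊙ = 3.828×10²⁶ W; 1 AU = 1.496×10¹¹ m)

L = 0.0210 × 3.828×10²⁶ = 8.04×10²⁴ W.
From T_eq⁴ = L(1−A)/(16πσd²): d = √[L(1−A)/(16πσT_eq⁴)].
d = √[8.04×10²⁴ × 0.60 / (16π × 5.67×10⁻⁸ × (266)⁴)] = 1.84×10¹⁰ m = 0.123 AU.

d ≈ 0.123 AU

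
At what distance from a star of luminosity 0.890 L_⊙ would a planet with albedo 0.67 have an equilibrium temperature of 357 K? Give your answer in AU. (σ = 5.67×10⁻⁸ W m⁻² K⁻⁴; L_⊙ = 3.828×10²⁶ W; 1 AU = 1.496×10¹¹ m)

d ≈ 0.329 AU

L = 0.890 × 3.828×10²⁶ = 3.41×10²⁶ W.
From T_eq⁴ = L(1−A)/(16πσd²): d = √[L(1−A)/(16πσT_eq⁴)].
d = √[3.41×10²⁶ × 0.33 / (16π × 5.67×10⁻⁸ × (357)⁴)] = 4.93×10¹⁰ m = 0.329 AU.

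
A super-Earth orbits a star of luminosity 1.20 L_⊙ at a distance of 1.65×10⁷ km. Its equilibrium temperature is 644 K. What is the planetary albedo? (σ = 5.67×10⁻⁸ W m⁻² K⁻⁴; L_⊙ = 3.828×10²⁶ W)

d = 1.65×10⁷ km = 1.65×10¹⁰ m.
L = 1.20 × 3.828×10²⁶ = 4.59×10²⁶ W.
Flux: S = L/(4πd²) = 4.59×10²⁶/(4π×(1.65×10¹⁰)²) = 1.34×10⁵ W m⁻².
From T_eq⁴ = S(1−A)/(4σ): 1−A = 4σT_eq⁴/S.
1−A = 4 × 5.67×10⁻⁸ × (644)⁴ / 1.34×10⁵ = 0.291.

A ≈ 0.71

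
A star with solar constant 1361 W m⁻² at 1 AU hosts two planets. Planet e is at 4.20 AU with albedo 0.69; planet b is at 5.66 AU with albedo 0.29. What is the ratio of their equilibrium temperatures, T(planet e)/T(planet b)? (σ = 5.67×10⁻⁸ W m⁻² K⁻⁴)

T₁/T₂ ≈ 0.944

T_eq = [S₀(1−A)/(4σd²)]^(1/4), so T ∝ (1−A)^(1/4) / √d.
T₁ = [1361×0.31/(4×5.67×10⁻⁸×4.20²)]^(1/4) = 101.34 K.
T₂ = [1361×0.71/(4×5.67×10⁻⁸×5.66²)]^(1/4) = 107.39 K.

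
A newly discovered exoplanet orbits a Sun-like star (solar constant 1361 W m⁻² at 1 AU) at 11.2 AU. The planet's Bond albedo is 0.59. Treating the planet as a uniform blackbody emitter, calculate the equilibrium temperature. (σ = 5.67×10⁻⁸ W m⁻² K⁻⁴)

T_eq ≈ 66.5 K

Flux at 11.2 AU: S = 1361/11.2² = 10.8 W m⁻².
Energy balance: absorbed = emitted ⇒ πR²·S(1−A) = 4πR²·σT_eq⁴, so T_eq⁴ = S(1−A)/(4σ).
T_eq = [10.8 × 0.41 / (4 × 5.67×10⁻⁸)]^(1/4) = (1.96×10⁷)^(1/4) = 66.5 K.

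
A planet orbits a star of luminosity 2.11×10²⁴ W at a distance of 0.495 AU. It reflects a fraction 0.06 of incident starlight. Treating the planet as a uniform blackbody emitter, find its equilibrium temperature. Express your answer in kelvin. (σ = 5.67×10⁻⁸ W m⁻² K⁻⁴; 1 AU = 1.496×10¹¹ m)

d = 0.495 AU = 7.41×10¹⁰ m.
Flux: S = L/(4πd²) = 2.11×10²⁴/(4π×(7.41×10¹⁰)²) = 30.6 W m⁻².
Energy balance: absorbed = emitted ⇒ πR²·S(1−A) = 4πR²·σT_eq⁴, so T_eq⁴ = S(1−A)/(4σ).
T_eq = [30.6 × 0.94 / (4 × 5.67×10⁻⁸)]^(1/4) = (1.27×10⁸)^(1/4) = 106 K.

T_eq ≈ 106 K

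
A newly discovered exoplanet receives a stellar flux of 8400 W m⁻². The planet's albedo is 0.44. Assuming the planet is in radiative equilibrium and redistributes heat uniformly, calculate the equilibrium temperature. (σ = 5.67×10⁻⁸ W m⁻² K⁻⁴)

T_eq ≈ 379 K

Energy balance: absorbed = emitted ⇒ πR²·S(1−A) = 4πR²·σT_eq⁴, so T_eq⁴ = S(1−A)/(4σ).
T_eq = [8400 × 0.56 / (4 × 5.67×10⁻⁸)]^(1/4) = (2.07×10¹⁰)^(1/4) = 379 K.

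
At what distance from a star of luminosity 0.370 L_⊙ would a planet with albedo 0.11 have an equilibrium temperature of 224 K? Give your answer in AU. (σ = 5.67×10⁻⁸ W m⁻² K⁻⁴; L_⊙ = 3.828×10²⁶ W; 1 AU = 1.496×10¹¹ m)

L = 0.370 × 3.828×10²⁶ = 1.42×10²⁶ W.
From T_eq⁴ = L(1−A)/(16πσd²): d = √[L(1−A)/(16πσT_eq⁴)].
d = √[1.42×10²⁶ × 0.89 / (16π × 5.67×10⁻⁸ × (224)⁴)] = 1.33×10¹¹ m = 0.886 AU.

d ≈ 0.886 AU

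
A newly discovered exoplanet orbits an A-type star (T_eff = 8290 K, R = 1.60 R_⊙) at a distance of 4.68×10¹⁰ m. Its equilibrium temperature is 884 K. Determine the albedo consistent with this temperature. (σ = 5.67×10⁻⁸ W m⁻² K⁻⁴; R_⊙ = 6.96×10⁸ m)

R_⋆ = 1.60 × 6.96×10⁸ = 1.11×10⁹ m.
L = 4πR_⋆²σT_⋆⁴ = 4π(1.11×10⁹)² × 5.67×10⁻⁸ × (8290)⁴ = 4.17×10²⁷ W.
S = L/(4πd²) = 1.52×10⁵ W m⁻².
From T_eq⁴ = S(1−A)/(4σ): 1−A = 4σT_eq⁴/S.
1−A = 4 × 5.67×10⁻⁸ × (884)⁴ / 1.52×10⁵ = 0.913.

A ≈ 0.09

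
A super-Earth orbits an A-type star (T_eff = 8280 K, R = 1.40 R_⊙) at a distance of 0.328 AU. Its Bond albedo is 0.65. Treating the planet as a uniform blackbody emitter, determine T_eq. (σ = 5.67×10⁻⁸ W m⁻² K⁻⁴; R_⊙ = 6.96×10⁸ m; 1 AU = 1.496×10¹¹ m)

T_eq ≈ 635 K

R_⋆ = 1.40 × 6.96×10⁸ = 9.74×10⁸ m.
d = 0.328 AU = 4.91×10¹⁰ m.
L = 4πR_⋆²σT_⋆⁴ = 4π(9.74×10⁸)² × 5.67×10⁻⁸ × (8280)⁴ = 3.18×10²⁷ W.
S = L/(4πd²) = 1.05×10⁵ W m⁻².
Energy balance: absorbed = emitted ⇒ πR²·S(1−A) = 4πR²·σT_eq⁴, so T_eq⁴ = S(1−A)/(4σ).
T_eq = [1.05×10⁵ × 0.35 / (4 × 5.67×10⁻⁸)]^(1/4) = (1.62×10¹¹)^(1/4) = 635 K.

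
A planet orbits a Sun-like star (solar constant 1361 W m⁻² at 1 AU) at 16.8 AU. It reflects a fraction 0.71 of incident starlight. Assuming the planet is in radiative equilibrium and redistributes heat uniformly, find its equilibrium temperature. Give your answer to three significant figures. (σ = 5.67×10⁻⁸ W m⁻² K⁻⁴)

Flux at 16.8 AU: S = 1361/16.8² = 4.82 W m⁻².
Energy balance: absorbed = emitted ⇒ πR²·S(1−A) = 4πR²·σT_eq⁴, so T_eq⁴ = S(1−A)/(4σ).
T_eq = [4.82 × 0.29 / (4 × 5.67×10⁻⁸)]^(1/4) = (6.17×10⁶)^(1/4) = 49.8 K.

T_eq ≈ 49.8 K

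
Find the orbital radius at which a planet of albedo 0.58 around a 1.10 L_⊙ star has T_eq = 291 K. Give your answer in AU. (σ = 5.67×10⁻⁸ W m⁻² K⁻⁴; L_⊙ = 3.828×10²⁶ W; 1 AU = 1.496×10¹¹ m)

d ≈ 0.622 AU

L = 1.10 × 3.828×10²⁶ = 4.21×10²⁶ W.
From T_eq⁴ = L(1−A)/(16πσd²): d = √[L(1−A)/(16πσT_eq⁴)].
d = √[4.21×10²⁶ × 0.42 / (16π × 5.67×10⁻⁸ × (291)⁴)] = 9.30×10¹⁰ m = 0.622 AU.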